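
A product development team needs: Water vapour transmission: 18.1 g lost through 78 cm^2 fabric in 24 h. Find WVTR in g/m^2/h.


Formula: WVTR = mass_loss / (area * time)
Step 1: Convert area: 78 cm^2 = 0.0078 m^2
Step 2: WVTR = 18.1 g / (0.0078 m^2 * 24 h)
Step 3: WVTR = 18.1 / 0.1872 = 96.7 g/m^2/h

96.7 g/m^2/h


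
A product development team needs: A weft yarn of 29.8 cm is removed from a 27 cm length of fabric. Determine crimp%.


Formula: Crimp% = ((L_yarn - L_fabric) / L_fabric) * 100
Step 1: Extension = 29.8 - 27 = 2.8 cm
Step 2: Crimp% = (2.8 / 27) * 100
Step 3: Crimp% = 0.103704 * 100 = 10.3704% ≈ 10.4%

10.4%


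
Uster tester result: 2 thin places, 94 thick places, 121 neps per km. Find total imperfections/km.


Formula: Total = thin places + thick places + neps
Total = 2 + 94 + 121
Total = 217 imperfections/km

217 imperfections/km


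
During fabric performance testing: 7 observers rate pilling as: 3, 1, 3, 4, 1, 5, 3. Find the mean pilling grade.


Formula: Mean = sum / count
Sum = 3 + 1 + 3 + 4 + 1 + 5 + 3 = 20
Mean = 20 / 7 = 2.9

2.9


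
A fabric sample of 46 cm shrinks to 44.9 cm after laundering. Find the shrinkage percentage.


Formula: Shrinkage% = ((L_before - L_after) / L_before) * 100
Step 1: Shrinkage = 46 - 44.9 = 1.1 cm
Step 2: Shrinkage% = (1.1 / 46) * 100
Step 3: Shrinkage% = 0.023913 * 100 = 2.3913% ≈ 2.4%

2.4%


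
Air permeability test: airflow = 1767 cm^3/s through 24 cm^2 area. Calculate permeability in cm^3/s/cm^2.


Formula: Air Permeability = Airflow / Test Area
AP = 1767 cm^3/s / 24 cm^2
AP = 73.6 cm^3/s/cm^2

73.6 cm^3/s/cm^2


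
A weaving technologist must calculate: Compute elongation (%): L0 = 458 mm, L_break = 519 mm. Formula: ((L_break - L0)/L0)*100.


Formula: Elongation (%) = ((L_break - L0) / L0) * 100
Step 1: Extension = 519 - 458 = 61 mm
Step 2: Elongation = (61 / 458) * 100
Step 3: Elongation = 0.133188 * 100 = 13.3188% ≈ 13.3%

13.3%


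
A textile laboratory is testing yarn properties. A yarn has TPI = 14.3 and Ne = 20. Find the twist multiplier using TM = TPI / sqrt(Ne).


Formula: TM = TPI / sqrt(Ne)
Step 1: sqrt(Ne) = sqrt(20) = 4.4721
Step 2: TM = 14.3 / 4.4721 = 3.20

3.20 TM


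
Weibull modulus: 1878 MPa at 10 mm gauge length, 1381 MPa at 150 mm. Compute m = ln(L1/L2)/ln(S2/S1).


Formula: m = ln(L1/L2) / ln(S2/S1)
Step 1: ln(L1/L2) = ln(10/150) = -2.70805
Step 2: S2/S1 = 1381/1878 = 0.73536
Step 3: ln(S2/S1) = ln(0.73536) = -0.30740
Step 4: m = -2.70805 / -0.30740 = 8.81

8.81 (Weibull m)


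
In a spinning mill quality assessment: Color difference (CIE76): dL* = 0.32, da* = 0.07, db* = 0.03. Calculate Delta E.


Formula: Delta E = sqrt(dL*^2 + da*^2 + db*^2)
Step 1: dL*^2 = 0.32^2 = 0.1024
Step 2: da*^2 = 0.07^2 = 0.0049
Step 3: db*^2 = 0.03^2 = 0.0009
Step 4: Sum = 0.1024 + 0.0049 + 0.0009 = 0.1082
Step 5: Delta E = sqrt(0.1082) = 0.33

0.33 Delta E


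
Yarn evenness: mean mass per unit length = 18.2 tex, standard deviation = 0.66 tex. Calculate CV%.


Formula: CV% = (standard deviation / mean) * 100
Step 1: Ratio = 0.66 / 18.2 = 0.036264
Step 2: CV% = 0.036264 * 100 = 3.6264% ≈ 3.6%

3.6%


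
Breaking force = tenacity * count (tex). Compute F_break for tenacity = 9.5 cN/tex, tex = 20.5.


Formula: Breaking force = Tenacity * Linear density
F = 9.5 cN/tex * 20.5 tex
F = 194.75 cN

194.75 cN


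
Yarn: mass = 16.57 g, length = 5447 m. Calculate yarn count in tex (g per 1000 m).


Formula: Tex = (mass_g / length_m) * 1000
Substituting: Tex = (16.57 / 5447) * 1000
Intermediate: 16.57 / 5447 = 0.00304204 g/m
Tex = 0.00304204 * 1000 = 3.04 tex

3.04 tex


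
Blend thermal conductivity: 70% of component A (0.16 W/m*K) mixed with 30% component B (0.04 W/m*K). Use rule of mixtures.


Formula: Blend property = (fraction_A * property_A) + (fraction_B * property_B)
Step 1: Contribution A = 70/100 * 0.16 W/m*K = 0.112 W/m*K
Step 2: Contribution B = 30/100 * 0.04 W/m*K = 0.012 W/m*K
Step 3: Blend thermal conductivity = 0.112 + 0.012 = 0.124 W/m*K

0.124 W/m*K


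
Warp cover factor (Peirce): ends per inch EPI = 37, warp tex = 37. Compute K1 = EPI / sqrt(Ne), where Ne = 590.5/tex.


Formula: K1 = EPI / sqrt(Ne), with Ne = 590.5 / tex_warp
Step 1: Ne = 590.5 / 37 = 15.959
Step 2: sqrt(Ne) = sqrt(15.959) = 3.9949
Step 3: K1 = 37 / 3.9949 = 9.3

9.3


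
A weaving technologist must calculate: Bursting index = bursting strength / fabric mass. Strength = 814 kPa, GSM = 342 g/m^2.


Formula: Bursting Index = Bursting Strength / Fabric GSM
BI = 814 kPa / 342 g/m^2
BI = 2.380 kPa/(g/m^2)

2.380 kPa/(g/m^2)


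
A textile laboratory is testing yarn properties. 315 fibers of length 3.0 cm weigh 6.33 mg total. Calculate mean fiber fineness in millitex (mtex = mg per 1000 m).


Formula: fineness (mtex) = mass (mg) / total length (km) = (mass_mg / total_length_m) * 1000
Step 1: Convert fiber length: 3.0 cm = 0.03 m
Step 2: Total fiber length = 315 * 0.03 = 9.45 m
Step 3: Linear density = 6.33 mg / 9.45 m = 0.6698 mg/m
Step 4: fineness = 0.6698 * 1000 = 669.8 mtex

669.8 mtex


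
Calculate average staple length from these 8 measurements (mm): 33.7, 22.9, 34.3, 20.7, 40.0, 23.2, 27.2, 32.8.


Formula: Mean = sum of lengths / count
Sum = 33.7 + 22.9 + 34.3 + 20.7 + 40.0 + 23.2 + 27.2 + 32.8
Sum = 234.8 mm
Mean = 234.8 / 8 = 29.35 mm

29.35 mm


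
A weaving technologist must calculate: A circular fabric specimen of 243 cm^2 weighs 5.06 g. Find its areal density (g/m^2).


Formula: GSM = mass_g / area_m2
Step 1: Convert area: 243 cm^2 = 243 / 10000 = 0.0243 m^2
Step 2: GSM = 5.06 g / 0.0243 m^2 = 208.2 g/m^2

208.2 g/m^2


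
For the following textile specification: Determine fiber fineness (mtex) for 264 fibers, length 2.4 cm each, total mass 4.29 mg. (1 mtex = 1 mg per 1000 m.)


Formula: fineness (mtex) = mass (mg) / total length (km) = (mass_mg / total_length_m) * 1000
Step 1: Convert fiber length: 2.4 cm = 0.024 m
Step 2: Total fiber length = 264 * 0.024 = 6.336 m
Step 3: Linear density = 4.29 mg / 6.336 m = 0.6771 mg/m
Step 4: fineness = 0.6771 * 1000 = 677.1 mtex

677.1 mtex


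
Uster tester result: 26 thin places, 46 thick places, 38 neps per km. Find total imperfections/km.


Formula: Total = thin places + thick places + neps
Total = 26 + 46 + 38
Total = 110 imperfections/km

110 imperfections/km


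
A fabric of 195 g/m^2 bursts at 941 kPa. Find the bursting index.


Formula: Bursting Index = Bursting Strength / Fabric GSM
BI = 941 kPa / 195 g/m^2
BI = 4.826 kPa/(g/m^2)

4.826 kPa/(g/m^2)


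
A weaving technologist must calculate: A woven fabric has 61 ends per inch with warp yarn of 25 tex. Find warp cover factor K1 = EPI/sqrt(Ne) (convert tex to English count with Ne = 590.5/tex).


Formula: K1 = EPI / sqrt(Ne), with Ne = 590.5 / tex_warp
Step 1: Ne = 590.5 / 25 = 23.62
Step 2: sqrt(Ne) = sqrt(23.62) = 4.86
Step 3: K1 = 61 / 4.86 = 12.6

12.6


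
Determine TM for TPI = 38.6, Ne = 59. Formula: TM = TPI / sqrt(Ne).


Formula: TM = TPI / sqrt(Ne)
Step 1: sqrt(Ne) = sqrt(59) = 7.6811
Step 2: TM = 38.6 / 7.6811 = 5.03

5.03 TM


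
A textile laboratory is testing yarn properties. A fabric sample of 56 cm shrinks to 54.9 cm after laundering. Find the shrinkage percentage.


Formula: Shrinkage% = ((L_before - L_after) / L_before) * 100
Step 1: Shrinkage = 56 - 54.9 = 1.1 cm
Step 2: Shrinkage% = (1.1 / 56) * 100
Step 3: Shrinkage% = 0.019643 * 100 = 1.9643% ≈ 2.0%

2.0%


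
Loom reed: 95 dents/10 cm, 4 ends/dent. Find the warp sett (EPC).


Formula: EPC = (dents per 10 cm * ends per dent) / 10
Step 1: Total ends per 10 cm = 95 * 4 = 380
Step 2: EPC = 380 / 10 = 38.0 ends/cm

38.0 ends/cm


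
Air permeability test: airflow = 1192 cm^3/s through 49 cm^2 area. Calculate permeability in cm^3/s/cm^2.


Formula: Air Permeability = Airflow / Test Area
AP = 1192 cm^3/s / 49 cm^2
AP = 24.3 cm^3/s/cm^2

24.3 cm^3/s/cm^2


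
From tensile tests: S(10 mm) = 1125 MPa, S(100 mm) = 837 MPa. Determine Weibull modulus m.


Formula: m = ln(L1/L2) / ln(S2/S1)
Step 1: ln(L1/L2) = ln(10/100) = -2.30259
Step 2: S2/S1 = 837/1125 = 0.744
Step 3: ln(S2/S1) = ln(0.744) = -0.29571
Step 4: m = -2.30259 / -0.29571 = 7.79

7.79 (Weibull m)


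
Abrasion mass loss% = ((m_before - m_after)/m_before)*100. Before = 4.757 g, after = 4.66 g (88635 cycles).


Formula: Mass loss% = ((m_before - m_after) / m_before) * 100
Step 1: Mass loss = 4.757 - 4.66 = 0.097 g
Step 2: Ratio = 0.097 / 4.757 = 0.020391
Step 3: Mass loss% = 0.020391 * 100 = 2.0391% ≈ 2.04%

2.04%


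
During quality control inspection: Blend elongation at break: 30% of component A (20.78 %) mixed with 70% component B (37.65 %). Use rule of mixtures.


Formula: Blend property = (fraction_A * property_A) + (fraction_B * property_B)
Step 1: Contribution A = 30/100 * 20.78 % = 6.234 %
Step 2: Contribution B = 70/100 * 37.65 % = 26.355 %
Step 3: Blend elongation at break = 6.234 + 26.355 = 32.589 %

32.589 %


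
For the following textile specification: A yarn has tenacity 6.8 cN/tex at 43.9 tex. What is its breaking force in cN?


Formula: Breaking force = Tenacity * Linear density
F = 6.8 cN/tex * 43.9 tex
F = 298.52 cN

298.52 cN


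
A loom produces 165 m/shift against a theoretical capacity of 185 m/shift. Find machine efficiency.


Formula: Efficiency% = (Actual output / Theoretical output) * 100
Efficiency% = (165 / 185) * 100
Efficiency% = 0.891892 * 100 = 89.1892% ≈ 89.2%

89.2%


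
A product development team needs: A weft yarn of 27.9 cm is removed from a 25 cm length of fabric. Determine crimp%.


Formula: Crimp% = ((L_yarn - L_fabric) / L_fabric) * 100
Step 1: Extension = 27.9 - 25 = 2.9 cm
Step 2: Crimp% = (2.9 / 25) * 100
Step 3: Crimp% = 0.116 * 100 = 11.6%

11.6%


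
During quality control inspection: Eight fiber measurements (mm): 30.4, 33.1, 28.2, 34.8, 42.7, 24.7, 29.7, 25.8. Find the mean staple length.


Formula: Mean = sum of lengths / count
Sum = 30.4 + 33.1 + 28.2 + 34.8 + 42.7 + 24.7 + 29.7 + 25.8
Sum = 249.4 mm
Mean = 249.4 / 8 = 31.18 mm

31.18 mm


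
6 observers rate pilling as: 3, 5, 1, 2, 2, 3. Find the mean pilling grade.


Formula: Mean = sum / count
Sum = 3 + 5 + 1 + 2 + 2 + 3 = 16
Mean = 16 / 6 = 2.7

2.7


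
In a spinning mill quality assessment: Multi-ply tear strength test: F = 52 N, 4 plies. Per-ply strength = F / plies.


Formula: Per-ply strength = Total force / Number of plies
Per-ply = 52 N / 4
Per-ply = 13 N

13 N


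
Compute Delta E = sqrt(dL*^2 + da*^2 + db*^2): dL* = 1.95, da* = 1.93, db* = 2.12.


Formula: Delta E = sqrt(dL*^2 + da*^2 + db*^2)
Step 1: dL*^2 = 1.95^2 = 3.8025
Step 2: da*^2 = 1.93^2 = 3.7249
Step 3: db*^2 = 2.12^2 = 4.4944
Step 4: Sum = 3.8025 + 3.7249 + 4.4944 = 12.0218
Step 5: Delta E = sqrt(12.0218) = 3.47

3.47 Delta E


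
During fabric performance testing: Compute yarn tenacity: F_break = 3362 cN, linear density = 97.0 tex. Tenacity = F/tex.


Formula: Tenacity = Breaking force / Linear density
Tenacity = 3362 cN / 97.0 tex
Tenacity = 34.66 cN/tex

34.66 cN/tex


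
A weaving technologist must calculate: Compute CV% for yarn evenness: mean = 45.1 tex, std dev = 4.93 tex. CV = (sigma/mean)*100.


Formula: CV% = (standard deviation / mean) * 100
Step 1: Ratio = 4.93 / 45.1 = 0.109313
Step 2: CV% = 0.109313 * 100 = 10.9313% ≈ 10.9%

10.9%


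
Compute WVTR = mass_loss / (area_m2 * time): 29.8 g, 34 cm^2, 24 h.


Formula: WVTR = mass_loss / (area * time)
Step 1: Convert area: 34 cm^2 = 0.0034 m^2
Step 2: WVTR = 29.8 g / (0.0034 m^2 * 24 h)
Step 3: WVTR = 29.8 / 0.0816 = 365.2 g/m^2/h

365.2 g/m^2/h


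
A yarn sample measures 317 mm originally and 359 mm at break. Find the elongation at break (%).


Formula: Elongation (%) = ((L_break - L0) / L0) * 100
Step 1: Extension = 359 - 317 = 42 mm
Step 2: Elongation = (42 / 317) * 100
Step 3: Elongation = 0.132492 * 100 = 13.2492% ≈ 13.2%

13.2%


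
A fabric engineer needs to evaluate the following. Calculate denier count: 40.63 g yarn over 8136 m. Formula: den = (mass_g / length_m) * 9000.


Formula: den = (mass_g / length_m) * 9000
Substituting: den = (40.63 / 8136) * 9000
Intermediate: 40.63 / 8136 = 0.00499385 g/m
den = 0.00499385 * 9000 = 44.9 denier

44.9 denier


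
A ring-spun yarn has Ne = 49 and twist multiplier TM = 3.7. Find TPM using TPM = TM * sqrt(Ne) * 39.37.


Formula: TPM = TM * sqrt(Ne) * 39.37
Step 1: sqrt(Ne) = sqrt(49) = 7
Step 2: TM * sqrt(Ne) = 3.7 * 7 = 25.9
Step 3: TPM = 25.9 * 39.37 = 1020 twists/m

1020 twists/m


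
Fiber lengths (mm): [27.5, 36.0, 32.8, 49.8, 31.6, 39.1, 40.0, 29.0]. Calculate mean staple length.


Formula: Mean = sum of lengths / count
Sum = 27.5 + 36.0 + 32.8 + 49.8 + 31.6 + 39.1 + 40.0 + 29.0
Sum = 285.8 mm
Mean = 285.8 / 8 = 35.73 mm

35.73 mm


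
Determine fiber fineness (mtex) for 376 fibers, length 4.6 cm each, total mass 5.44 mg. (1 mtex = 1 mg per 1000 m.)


Formula: fineness (mtex) = mass (mg) / total length (km) = (mass_mg / total_length_m) * 1000
Step 1: Convert fiber length: 4.6 cm = 0.046 m
Step 2: Total fiber length = 376 * 0.046 = 17.296 m
Step 3: Linear density = 5.44 mg / 17.296 m = 0.3145 mg/m
Step 4: fineness = 0.3145 * 1000 = 314.5 mtex

314.5 mtex


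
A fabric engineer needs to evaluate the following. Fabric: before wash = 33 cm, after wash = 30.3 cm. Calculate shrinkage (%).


Formula: Shrinkage% = ((L_before - L_after) / L_before) * 100
Step 1: Shrinkage = 33 - 30.3 = 2.7 cm
Step 2: Shrinkage% = (2.7 / 33) * 100
Step 3: Shrinkage% = 0.081818 * 100 = 8.1818% ≈ 8.2%

8.2%


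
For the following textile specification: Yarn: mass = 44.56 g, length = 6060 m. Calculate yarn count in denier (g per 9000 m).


Formula: den = (mass_g / length_m) * 9000
Substituting: den = (44.56 / 6060) * 9000
Intermediate: 44.56 / 6060 = 0.00735314 g/m
den = 0.00735314 * 9000 = 66.2 denier

66.2 denier


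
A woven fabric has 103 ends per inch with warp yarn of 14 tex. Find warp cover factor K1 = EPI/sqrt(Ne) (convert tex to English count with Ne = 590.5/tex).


Formula: K1 = EPI / sqrt(Ne), with Ne = 590.5 / tex_warp
Step 1: Ne = 590.5 / 14 = 42.179
Step 2: sqrt(Ne) = sqrt(42.179) = 6.4945
Step 3: K1 = 103 / 6.4945 = 15.9

15.9


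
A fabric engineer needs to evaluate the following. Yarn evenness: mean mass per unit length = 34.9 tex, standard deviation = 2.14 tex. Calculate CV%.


Formula: CV% = (standard deviation / mean) * 100
Step 1: Ratio = 2.14 / 34.9 = 0.061318
Step 2: CV% = 0.061318 * 100 = 6.1318% ≈ 6.1%

6.1%


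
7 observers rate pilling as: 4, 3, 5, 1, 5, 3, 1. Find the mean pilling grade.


Formula: Mean = sum / count
Sum = 4 + 3 + 5 + 1 + 5 + 3 + 1 = 22
Mean = 22 / 7 = 3.1

3.1


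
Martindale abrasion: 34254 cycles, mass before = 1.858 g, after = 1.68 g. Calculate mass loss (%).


Formula: Mass loss% = ((m_before - m_after) / m_before) * 100
Step 1: Mass loss = 1.858 - 1.68 = 0.178 g
Step 2: Ratio = 0.178 / 1.858 = 0.0958019
Step 3: Mass loss% = 0.0958019 * 100 = 9.58019% ≈ 9.58%

9.58%


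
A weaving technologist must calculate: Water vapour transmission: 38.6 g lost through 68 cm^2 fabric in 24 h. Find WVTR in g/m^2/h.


Formula: WVTR = mass_loss / (area * time)
Step 1: Convert area: 68 cm^2 = 0.0068 m^2
Step 2: WVTR = 38.6 g / (0.0068 m^2 * 24 h)
Step 3: WVTR = 38.6 / 0.1632 = 236.5 g/m^2/h

236.5 g/m^2/h


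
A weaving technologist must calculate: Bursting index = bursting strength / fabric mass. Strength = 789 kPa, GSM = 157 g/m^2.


Formula: Bursting Index = Bursting Strength / Fabric GSM
BI = 789 kPa / 157 g/m^2
BI = 5.025 kPa/(g/m^2)

5.025 kPa/(g/m^2)


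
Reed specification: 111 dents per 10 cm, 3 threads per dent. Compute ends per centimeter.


Formula: EPC = (dents per 10 cm * ends per dent) / 10
Step 1: Total ends per 10 cm = 111 * 3 = 333
Step 2: EPC = 333 / 10 = 33.3 ends/cm

33.3 ends/cm


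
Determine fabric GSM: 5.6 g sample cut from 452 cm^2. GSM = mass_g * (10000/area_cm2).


Formula: GSM = mass_g / area_m2
Step 1: Convert area: 452 cm^2 = 452 / 10000 = 0.0452 m^2
Step 2: GSM = 5.6 g / 0.0452 m^2 = 123.9 g/m^2

123.9 g/m^2


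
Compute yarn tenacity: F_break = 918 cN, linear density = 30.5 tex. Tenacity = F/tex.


Formula: Tenacity = Breaking force / Linear density
Tenacity = 918 cN / 30.5 tex
Tenacity = 30.10 cN/tex

30.10 cN/tex


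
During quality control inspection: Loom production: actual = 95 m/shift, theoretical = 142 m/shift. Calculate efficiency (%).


Formula: Efficiency% = (Actual output / Theoretical output) * 100
Efficiency% = (95 / 142) * 100
Efficiency% = 0.669014 * 100 = 66.9014% ≈ 66.9%

66.9%


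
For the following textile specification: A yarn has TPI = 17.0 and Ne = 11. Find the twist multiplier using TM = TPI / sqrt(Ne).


Formula: TM = TPI / sqrt(Ne)
Step 1: sqrt(Ne) = sqrt(11) = 3.3166
Step 2: TM = 17.0 / 3.3166 = 5.13

5.13 TM


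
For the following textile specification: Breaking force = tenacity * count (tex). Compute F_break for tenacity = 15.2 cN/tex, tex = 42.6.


Formula: Breaking force = Tenacity * Linear density
F = 15.2 cN/tex * 42.6 tex
F = 647.52 cN

647.52 cN


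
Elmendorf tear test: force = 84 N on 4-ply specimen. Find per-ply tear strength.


Formula: Per-ply strength = Total force / Number of plies
Per-ply = 84 N / 4
Per-ply = 21 N

21 N


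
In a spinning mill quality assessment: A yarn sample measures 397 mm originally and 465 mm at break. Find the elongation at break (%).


Formula: Elongation (%) = ((L_break - L0) / L0) * 100
Step 1: Extension = 465 - 397 = 68 mm
Step 2: Elongation = (68 / 397) * 100
Step 3: Elongation = 0.171285 * 100 = 17.1285% ≈ 17.1%

17.1%


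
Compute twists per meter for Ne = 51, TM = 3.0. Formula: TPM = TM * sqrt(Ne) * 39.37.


Formula: TPM = TM * sqrt(Ne) * 39.37
Step 1: sqrt(Ne) = sqrt(51) = 7.1414
Step 2: TM * sqrt(Ne) = 3.0 * 7.1414 = 21.4242
Step 3: TPM = 21.4242 * 39.37 = 843 twists/m

843 twists/m


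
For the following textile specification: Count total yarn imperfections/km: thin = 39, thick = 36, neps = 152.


Formula: Total = thin places + thick places + neps
Total = 39 + 36 + 152
Total = 227 imperfections/km

227 imperfections/km


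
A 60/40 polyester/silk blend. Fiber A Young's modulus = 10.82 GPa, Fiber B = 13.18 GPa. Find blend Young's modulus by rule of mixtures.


Formula: Blend property = (fraction_A * property_A) + (fraction_B * property_B)
Step 1: Contribution A = 60/100 * 10.82 GPa = 6.492 GPa
Step 2: Contribution B = 40/100 * 13.18 GPa = 5.272 GPa
Step 3: Blend Young's modulus = 6.492 + 5.272 = 11.764 GPa

11.764 GPa


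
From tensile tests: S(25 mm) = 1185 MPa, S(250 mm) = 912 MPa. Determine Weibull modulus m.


Formula: m = ln(L1/L2) / ln(S2/S1)
Step 1: ln(L1/L2) = ln(25/250) = -2.30259
Step 2: S2/S1 = 912/1185 = 0.76962
Step 3: ln(S2/S1) = ln(0.76962) = -0.26186
Step 4: m = -2.30259 / -0.26186 = 8.79

8.79 (Weibull m)


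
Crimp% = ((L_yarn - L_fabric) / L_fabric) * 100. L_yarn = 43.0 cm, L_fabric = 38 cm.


Formula: Crimp% = ((L_yarn - L_fabric) / L_fabric) * 100
Step 1: Extension = 43.0 - 38 = 5.0 cm
Step 2: Crimp% = (5.0 / 38) * 100
Step 3: Crimp% = 0.131579 * 100 = 13.1579% ≈ 13.2%

13.2%


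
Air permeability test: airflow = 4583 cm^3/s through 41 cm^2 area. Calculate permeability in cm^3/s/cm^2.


Formula: Air Permeability = Airflow / Test Area
AP = 4583 cm^3/s / 41 cm^2
AP = 111.8 cm^3/s/cm^2

111.8 cm^3/s/cm^2


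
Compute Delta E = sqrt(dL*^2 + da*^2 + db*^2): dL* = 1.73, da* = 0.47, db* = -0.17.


Formula: Delta E = sqrt(dL*^2 + da*^2 + db*^2)
Step 1: dL*^2 = 1.73^2 = 2.9929
Step 2: da*^2 = 0.47^2 = 0.2209
Step 3: db*^2 = (-0.17)^2 = 0.0289
Step 4: Sum = 2.9929 + 0.2209 + 0.0289 = 3.2427
Step 5: Delta E = sqrt(3.2427) = 1.8

1.8 Delta E


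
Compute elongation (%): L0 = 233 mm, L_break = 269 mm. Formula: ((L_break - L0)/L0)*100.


Formula: Elongation (%) = ((L_break - L0) / L0) * 100
Step 1: Extension = 269 - 233 = 36 mm
Step 2: Elongation = (36 / 233) * 100
Step 3: Elongation = 0.154506 * 100 = 15.4506% ≈ 15.5%

15.5%


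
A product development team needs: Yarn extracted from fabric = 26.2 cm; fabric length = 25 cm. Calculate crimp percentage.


Formula: Crimp% = ((L_yarn - L_fabric) / L_fabric) * 100
Step 1: Extension = 26.2 - 25 = 1.2 cm
Step 2: Crimp% = (1.2 / 25) * 100
Step 3: Crimp% = 0.048 * 100 = 4.8%

4.8%


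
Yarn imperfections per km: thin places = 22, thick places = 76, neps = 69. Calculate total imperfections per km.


Formula: Total = thin places + thick places + neps
Total = 22 + 76 + 69
Total = 167 imperfections/km

167 imperfections/km


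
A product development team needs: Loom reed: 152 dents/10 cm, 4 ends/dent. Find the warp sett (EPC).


Formula: EPC = (dents per 10 cm * ends per dent) / 10
Step 1: Total ends per 10 cm = 152 * 4 = 608
Step 2: EPC = 608 / 10 = 60.8 ends/cm

60.8 ends/cm


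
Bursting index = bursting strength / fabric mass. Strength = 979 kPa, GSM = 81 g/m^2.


Formula: Bursting Index = Bursting Strength / Fabric GSM
BI = 979 kPa / 81 g/m^2
BI = 12.086 kPa/(g/m^2)

12.086 kPa/(g/m^2)


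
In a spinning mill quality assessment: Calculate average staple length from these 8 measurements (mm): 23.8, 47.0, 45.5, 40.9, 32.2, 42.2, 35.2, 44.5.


Formula: Mean = sum of lengths / count
Sum = 23.8 + 47.0 + 45.5 + 40.9 + 32.2 + 42.2 + 35.2 + 44.5
Sum = 311.3 mm
Mean = 311.3 / 8 = 38.91 mm

38.91 mm


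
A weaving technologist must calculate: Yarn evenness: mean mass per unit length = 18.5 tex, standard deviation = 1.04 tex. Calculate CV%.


Formula: CV% = (standard deviation / mean) * 100
Step 1: Ratio = 1.04 / 18.5 = 0.056216
Step 2: CV% = 0.056216 * 100 = 5.6216% ≈ 5.6%

5.6%


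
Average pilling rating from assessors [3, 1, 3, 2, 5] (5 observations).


Formula: Mean = sum / count
Sum = 3 + 1 + 3 + 2 + 5 = 14
Mean = 14 / 5 = 2.8

2.8


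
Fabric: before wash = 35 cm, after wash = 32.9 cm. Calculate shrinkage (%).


Formula: Shrinkage% = ((L_before - L_after) / L_before) * 100
Step 1: Shrinkage = 35 - 32.9 = 2.1 cm
Step 2: Shrinkage% = (2.1 / 35) * 100
Step 3: Shrinkage% = 0.06 * 100 = 6.0%

6.0%


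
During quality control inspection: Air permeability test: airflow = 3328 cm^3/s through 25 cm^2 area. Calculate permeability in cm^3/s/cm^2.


Formula: Air Permeability = Airflow / Test Area
AP = 3328 cm^3/s / 25 cm^2
AP = 133.1 cm^3/s/cm^2

133.1 cm^3/s/cm^2


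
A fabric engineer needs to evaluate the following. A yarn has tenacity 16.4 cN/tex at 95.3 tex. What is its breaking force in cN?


Formula: Breaking force = Tenacity * Linear density
F = 16.4 cN/tex * 95.3 tex
F = 1562.92 cN

1562.92 cN


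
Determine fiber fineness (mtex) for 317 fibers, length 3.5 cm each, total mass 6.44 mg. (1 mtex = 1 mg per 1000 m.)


Formula: fineness (mtex) = mass (mg) / total length (km) = (mass_mg / total_length_m) * 1000
Step 1: Convert fiber length: 3.5 cm = 0.035 m
Step 2: Total fiber length = 317 * 0.035 = 11.095 m
Step 3: Linear density = 6.44 mg / 11.095 m = 0.5804 mg/m
Step 4: fineness = 0.5804 * 1000 = 580.4 mtex

580.4 mtex


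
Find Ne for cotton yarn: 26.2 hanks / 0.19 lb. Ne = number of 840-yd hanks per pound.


Formula: Ne = hanks / mass_lb
Substituting: Ne = 26.2 / 0.19
Ne = 137.9

137.9 Ne


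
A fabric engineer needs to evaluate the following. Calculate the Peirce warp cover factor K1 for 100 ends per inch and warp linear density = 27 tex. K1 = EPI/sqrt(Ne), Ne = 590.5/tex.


Formula: K1 = EPI / sqrt(Ne), with Ne = 590.5 / tex_warp
Step 1: Ne = 590.5 / 27 = 21.87
Step 2: sqrt(Ne) = sqrt(21.87) = 4.6765
Step 3: K1 = 100 / 4.6765 = 21.4

21.4


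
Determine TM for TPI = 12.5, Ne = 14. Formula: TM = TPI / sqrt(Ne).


Formula: TM = TPI / sqrt(Ne)
Step 1: sqrt(Ne) = sqrt(14) = 3.7417
Step 2: TM = 12.5 / 3.7417 = 3.34

3.34 TM


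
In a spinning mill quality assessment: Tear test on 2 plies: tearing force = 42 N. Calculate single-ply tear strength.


Formula: Per-ply strength = Total force / Number of plies
Per-ply = 42 N / 2
Per-ply = 21 N

21 N


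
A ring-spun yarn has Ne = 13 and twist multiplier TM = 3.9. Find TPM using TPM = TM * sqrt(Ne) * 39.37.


Formula: TPM = TM * sqrt(Ne) * 39.37
Step 1: sqrt(Ne) = sqrt(13) = 3.6056
Step 2: TM * sqrt(Ne) = 3.9 * 3.6056 = 14.0618
Step 3: TPM = 14.0618 * 39.37 = 554 twists/m

554 twists/m


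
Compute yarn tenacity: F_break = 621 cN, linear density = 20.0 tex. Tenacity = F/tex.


Formula: Tenacity = Breaking force / Linear density
Tenacity = 621 cN / 20.0 tex
Tenacity = 31.05 cN/tex

31.05 cN/tex


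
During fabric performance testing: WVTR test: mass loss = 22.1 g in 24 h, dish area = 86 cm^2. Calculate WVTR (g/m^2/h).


Formula: WVTR = mass_loss / (area * time)
Step 1: Convert area: 86 cm^2 = 0.0086 m^2
Step 2: WVTR = 22.1 g / (0.0086 m^2 * 24 h)
Step 3: WVTR = 22.1 / 0.2064 = 107.1 g/m^2/h

107.1 g/m^2/h


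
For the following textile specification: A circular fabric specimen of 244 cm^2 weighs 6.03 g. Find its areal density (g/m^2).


Formula: GSM = mass_g / area_m2
Step 1: Convert area: 244 cm^2 = 244 / 10000 = 0.0244 m^2
Step 2: GSM = 6.03 g / 0.0244 m^2 = 247.1 g/m^2

247.1 g/m^2


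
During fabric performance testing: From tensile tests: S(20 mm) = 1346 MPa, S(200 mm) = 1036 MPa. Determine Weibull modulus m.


Formula: m = ln(L1/L2) / ln(S2/S1)
Step 1: ln(L1/L2) = ln(20/200) = -2.30259
Step 2: S2/S1 = 1036/1346 = 0.76969
Step 3: ln(S2/S1) = ln(0.76969) = -0.26177
Step 4: m = -2.30259 / -0.26177 = 8.80

8.80 (Weibull m)


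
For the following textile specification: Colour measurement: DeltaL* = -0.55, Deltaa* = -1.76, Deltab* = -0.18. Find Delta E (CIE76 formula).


Formula: Delta E = sqrt(dL*^2 + da*^2 + db*^2)
Step 1: dL*^2 = (-0.55)^2 = 0.3025
Step 2: da*^2 = (-1.76)^2 = 3.0976
Step 3: db*^2 = (-0.18)^2 = 0.0324
Step 4: Sum = 0.3025 + 3.0976 + 0.0324 = 3.4325
Step 5: Delta E = sqrt(3.4325) = 1.85

1.85 Delta E


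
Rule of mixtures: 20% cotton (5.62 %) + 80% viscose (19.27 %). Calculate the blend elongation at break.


Formula: Blend property = (fraction_A * property_A) + (fraction_B * property_B)
Step 1: Contribution A = 20/100 * 5.62 % = 1.124 %
Step 2: Contribution B = 80/100 * 19.27 % = 15.416 %
Step 3: Blend elongation at break = 1.124 + 15.416 = 16.54 %

16.54 %


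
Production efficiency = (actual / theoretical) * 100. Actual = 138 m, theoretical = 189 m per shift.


Formula: Efficiency% = (Actual output / Theoretical output) * 100
Efficiency% = (138 / 189) * 100
Efficiency% = 0.730159 * 100 = 73.0159% ≈ 73.0%

73.0%


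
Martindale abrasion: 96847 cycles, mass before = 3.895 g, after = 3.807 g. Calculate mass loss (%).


Formula: Mass loss% = ((m_before - m_after) / m_before) * 100
Step 1: Mass loss = 3.895 - 3.807 = 0.088 g
Step 2: Ratio = 0.088 / 3.895 = 0.0225931
Step 3: Mass loss% = 0.0225931 * 100 = 2.25931% ≈ 2.26%

2.26%


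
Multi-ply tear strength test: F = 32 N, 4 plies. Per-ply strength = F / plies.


Formula: Per-ply strength = Total force / Number of plies
Per-ply = 32 N / 4
Per-ply = 8 N

8 N


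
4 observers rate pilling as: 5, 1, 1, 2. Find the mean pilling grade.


Formula: Mean = sum / count
Sum = 5 + 1 + 1 + 2 = 9
Mean = 9 / 4 = 2.3

2.3


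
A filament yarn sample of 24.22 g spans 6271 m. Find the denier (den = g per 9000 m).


Formula: den = (mass_g / length_m) * 9000
Substituting: den = (24.22 / 6271) * 9000
Intermediate: 24.22 / 6271 = 0.00386222 g/m
den = 0.00386222 * 9000 = 34.8 denier

34.8 denier


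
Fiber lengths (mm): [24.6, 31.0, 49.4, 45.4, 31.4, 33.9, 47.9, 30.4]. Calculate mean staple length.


Formula: Mean = sum of lengths / count
Sum = 24.6 + 31.0 + 49.4 + 45.4 + 31.4 + 33.9 + 47.9 + 30.4
Sum = 294.0 mm
Mean = 294.0 / 8 = 36.75 mm

36.75 mm


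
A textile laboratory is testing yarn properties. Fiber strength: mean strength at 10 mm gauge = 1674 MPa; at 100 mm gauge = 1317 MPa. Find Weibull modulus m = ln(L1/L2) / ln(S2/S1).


Formula: m = ln(L1/L2) / ln(S2/S1)
Step 1: ln(L1/L2) = ln(10/100) = -2.30259
Step 2: S2/S1 = 1317/1674 = 0.78674
Step 3: ln(S2/S1) = ln(0.78674) = -0.23986
Step 4: m = -2.30259 / -0.23986 = 9.60

9.60 (Weibull m)


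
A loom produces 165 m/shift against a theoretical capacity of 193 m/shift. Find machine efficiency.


Formula: Efficiency% = (Actual output / Theoretical output) * 100
Efficiency% = (165 / 193) * 100
Efficiency% = 0.854922 * 100 = 85.4922% ≈ 85.5%

85.5%


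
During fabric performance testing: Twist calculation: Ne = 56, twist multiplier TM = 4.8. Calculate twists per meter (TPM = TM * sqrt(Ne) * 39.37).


Formula: TPM = TM * sqrt(Ne) * 39.37
Step 1: sqrt(Ne) = sqrt(56) = 7.4833
Step 2: TM * sqrt(Ne) = 4.8 * 7.4833 = 35.9198
Step 3: TPM = 35.9198 * 39.37 = 1414 twists/m

1414 twists/m


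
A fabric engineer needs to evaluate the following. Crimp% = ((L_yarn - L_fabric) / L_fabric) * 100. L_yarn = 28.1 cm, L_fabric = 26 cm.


Formula: Crimp% = ((L_yarn - L_fabric) / L_fabric) * 100
Step 1: Extension = 28.1 - 26 = 2.1 cm
Step 2: Crimp% = (2.1 / 26) * 100
Step 3: Crimp% = 0.080769 * 100 = 8.0769% ≈ 8.1%

8.1%


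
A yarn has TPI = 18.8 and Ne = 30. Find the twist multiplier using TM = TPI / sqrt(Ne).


Formula: TM = TPI / sqrt(Ne)
Step 1: sqrt(Ne) = sqrt(30) = 5.4772
Step 2: TM = 18.8 / 5.4772 = 3.43

3.43 TM


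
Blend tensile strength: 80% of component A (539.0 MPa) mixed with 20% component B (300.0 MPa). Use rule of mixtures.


Formula: Blend property = (fraction_A * property_A) + (fraction_B * property_B)
Step 1: Contribution A = 80/100 * 539.0 MPa = 431.2 MPa
Step 2: Contribution B = 20/100 * 300.0 MPa = 60.0 MPa
Step 3: Blend tensile strength = 431.2 + 60.0 = 491.2 MPa

491.2 MPa


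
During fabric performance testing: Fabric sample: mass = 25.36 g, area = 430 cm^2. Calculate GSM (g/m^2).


Formula: GSM = mass_g / area_m2
Step 1: Convert area: 430 cm^2 = 430 / 10000 = 0.043 m^2
Step 2: GSM = 25.36 g / 0.043 m^2 = 589.8 g/m^2

589.8 g/m^2


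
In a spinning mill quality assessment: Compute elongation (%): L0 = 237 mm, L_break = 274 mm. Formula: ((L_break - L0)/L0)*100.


Formula: Elongation (%) = ((L_break - L0) / L0) * 100
Step 1: Extension = 274 - 237 = 37 mm
Step 2: Elongation = (37 / 237) * 100
Step 3: Elongation = 0.156118 * 100 = 15.6118% ≈ 15.6%

15.6%


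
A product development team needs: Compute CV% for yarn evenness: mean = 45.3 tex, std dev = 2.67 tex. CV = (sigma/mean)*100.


Formula: CV% = (standard deviation / mean) * 100
Step 1: Ratio = 2.67 / 45.3 = 0.05894
Step 2: CV% = 0.05894 * 100 = 5.894% ≈ 5.9%

5.9%


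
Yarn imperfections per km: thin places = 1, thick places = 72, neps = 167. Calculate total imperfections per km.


Formula: Total = thin places + thick places + neps
Total = 1 + 72 + 167
Total = 240 imperfections/km

240 imperfections/km


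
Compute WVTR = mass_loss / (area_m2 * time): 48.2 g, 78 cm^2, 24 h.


Formula: WVTR = mass_loss / (area * time)
Step 1: Convert area: 78 cm^2 = 0.0078 m^2
Step 2: WVTR = 48.2 g / (0.0078 m^2 * 24 h)
Step 3: WVTR = 48.2 / 0.1872 = 257.5 g/m^2/h

257.5 g/m^2/h


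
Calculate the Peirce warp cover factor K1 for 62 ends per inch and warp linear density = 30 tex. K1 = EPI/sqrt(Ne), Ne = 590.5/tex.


Formula: K1 = EPI / sqrt(Ne), with Ne = 590.5 / tex_warp
Step 1: Ne = 590.5 / 30 = 19.683
Step 2: sqrt(Ne) = sqrt(19.683) = 4.4366
Step 3: K1 = 62 / 4.4366 = 14.0

14.0


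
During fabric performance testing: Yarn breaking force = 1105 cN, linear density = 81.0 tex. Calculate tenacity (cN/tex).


Formula: Tenacity = Breaking force / Linear density
Tenacity = 1105 cN / 81.0 tex
Tenacity = 13.64 cN/tex

13.64 cN/tex


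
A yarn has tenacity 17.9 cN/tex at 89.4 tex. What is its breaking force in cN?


Formula: Breaking force = Tenacity * Linear density
F = 17.9 cN/tex * 89.4 tex
F = 1600.26 cN

1600.26 cN


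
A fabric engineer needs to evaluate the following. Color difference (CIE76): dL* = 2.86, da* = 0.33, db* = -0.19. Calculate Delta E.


Formula: Delta E = sqrt(dL*^2 + da*^2 + db*^2)
Step 1: dL*^2 = 2.86^2 = 8.1796
Step 2: da*^2 = 0.33^2 = 0.1089
Step 3: db*^2 = (-0.19)^2 = 0.0361
Step 4: Sum = 8.1796 + 0.1089 + 0.0361 = 8.3246
Step 5: Delta E = sqrt(8.3246) = 2.89

2.89 Delta E


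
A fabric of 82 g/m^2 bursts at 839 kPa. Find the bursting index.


Formula: Bursting Index = Bursting Strength / Fabric GSM
BI = 839 kPa / 82 g/m^2
BI = 10.232 kPa/(g/m^2)

10.232 kPa/(g/m^2)


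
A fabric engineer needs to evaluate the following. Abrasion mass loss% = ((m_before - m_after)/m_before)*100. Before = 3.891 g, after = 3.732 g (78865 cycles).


Formula: Mass loss% = ((m_before - m_after) / m_before) * 100
Step 1: Mass loss = 3.891 - 3.732 = 0.159 g
Step 2: Ratio = 0.159 / 3.891 = 0.0408635
Step 3: Mass loss% = 0.0408635 * 100 = 4.08635% ≈ 4.09%

4.09%


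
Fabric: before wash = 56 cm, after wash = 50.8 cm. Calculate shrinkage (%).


Formula: Shrinkage% = ((L_before - L_after) / L_before) * 100
Step 1: Shrinkage = 56 - 50.8 = 5.2 cm
Step 2: Shrinkage% = (5.2 / 56) * 100
Step 3: Shrinkage% = 0.092857 * 100 = 9.2857% ≈ 9.3%

9.3%


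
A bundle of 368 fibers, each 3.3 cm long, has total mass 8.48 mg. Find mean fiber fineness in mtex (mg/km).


Formula: fineness (mtex) = mass (mg) / total length (km) = (mass_mg / total_length_m) * 1000
Step 1: Convert fiber length: 3.3 cm = 0.033 m
Step 2: Total fiber length = 368 * 0.033 = 12.144 m
Step 3: Linear density = 8.48 mg / 12.144 m = 0.6983 mg/m
Step 4: fineness = 0.6983 * 1000 = 698.3 mtex

698.3 mtex


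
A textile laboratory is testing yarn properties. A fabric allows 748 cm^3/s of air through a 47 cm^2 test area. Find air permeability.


Formula: Air Permeability = Airflow / Test Area
AP = 748 cm^3/s / 47 cm^2
AP = 15.9 cm^3/s/cm^2

15.9 cm^3/s/cm^2


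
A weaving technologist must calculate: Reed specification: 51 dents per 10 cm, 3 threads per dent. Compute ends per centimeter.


Formula: EPC = (dents per 10 cm * ends per dent) / 10
Step 1: Total ends per 10 cm = 51 * 3 = 153
Step 2: EPC = 153 / 10 = 15.3 ends/cm

15.3 ends/cm


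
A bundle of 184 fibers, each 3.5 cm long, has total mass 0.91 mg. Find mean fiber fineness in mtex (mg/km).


Formula: fineness (mtex) = mass (mg) / total length (km) = (mass_mg / total_length_m) * 1000
Step 1: Convert fiber length: 3.5 cm = 0.035 m
Step 2: Total fiber length = 184 * 0.035 = 6.44 m
Step 3: Linear density = 0.91 mg / 6.44 m = 0.1413 mg/m
Step 4: fineness = 0.1413 * 1000 = 141.3 mtex

141.3 mtex


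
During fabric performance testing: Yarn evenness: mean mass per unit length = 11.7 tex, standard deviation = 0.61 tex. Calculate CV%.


Formula: CV% = (standard deviation / mean) * 100
Step 1: Ratio = 0.61 / 11.7 = 0.052137
Step 2: CV% = 0.052137 * 100 = 5.2137% ≈ 5.2%

5.2%


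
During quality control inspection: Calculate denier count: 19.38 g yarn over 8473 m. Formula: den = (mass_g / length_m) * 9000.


Formula: den = (mass_g / length_m) * 9000
Substituting: den = (19.38 / 8473) * 9000
Intermediate: 19.38 / 8473 = 0.00228727 g/m
den = 0.00228727 * 9000 = 20.6 denier

20.6 denier


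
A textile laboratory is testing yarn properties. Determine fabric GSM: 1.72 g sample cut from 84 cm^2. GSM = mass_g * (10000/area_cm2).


Formula: GSM = mass_g / area_m2
Step 1: Convert area: 84 cm^2 = 84 / 10000 = 0.0084 m^2
Step 2: GSM = 1.72 g / 0.0084 m^2 = 204.8 g/m^2

204.8 g/m^2


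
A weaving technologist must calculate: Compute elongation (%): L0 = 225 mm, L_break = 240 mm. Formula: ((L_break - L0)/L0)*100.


Formula: Elongation (%) = ((L_break - L0) / L0) * 100
Step 1: Extension = 240 - 225 = 15 mm
Step 2: Elongation = (15 / 225) * 100
Step 3: Elongation = 0.066667 * 100 = 6.6667% ≈ 6.7%

6.7%


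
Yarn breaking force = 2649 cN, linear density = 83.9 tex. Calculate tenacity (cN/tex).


Formula: Tenacity = Breaking force / Linear density
Tenacity = 2649 cN / 83.9 tex
Tenacity = 31.57 cN/tex

31.57 cN/tex


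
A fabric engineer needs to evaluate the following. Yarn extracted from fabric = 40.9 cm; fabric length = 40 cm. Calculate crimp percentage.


Formula: Crimp% = ((L_yarn - L_fabric) / L_fabric) * 100
Step 1: Extension = 40.9 - 40 = 0.9 cm
Step 2: Crimp% = (0.9 / 40) * 100
Step 3: Crimp% = 0.0225 * 100 = 2.25% ≈ 2.3%

2.3%


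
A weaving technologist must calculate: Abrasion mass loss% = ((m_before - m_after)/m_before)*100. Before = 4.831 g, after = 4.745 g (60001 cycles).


Formula: Mass loss% = ((m_before - m_after) / m_before) * 100
Step 1: Mass loss = 4.831 - 4.745 = 0.086 g
Step 2: Ratio = 0.086 / 4.831 = 0.0178017
Step 3: Mass loss% = 0.0178017 * 100 = 1.78017% ≈ 1.78%

1.78%


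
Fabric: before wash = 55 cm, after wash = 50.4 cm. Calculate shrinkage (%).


Formula: Shrinkage% = ((L_before - L_after) / L_before) * 100
Step 1: Shrinkage = 55 - 50.4 = 4.6 cm
Step 2: Shrinkage% = (4.6 / 55) * 100
Step 3: Shrinkage% = 0.083636 * 100 = 8.3636% ≈ 8.4%

8.4%


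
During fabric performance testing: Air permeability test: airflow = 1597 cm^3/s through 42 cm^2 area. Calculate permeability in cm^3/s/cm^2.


Formula: Air Permeability = Airflow / Test Area
AP = 1597 cm^3/s / 42 cm^2
AP = 38.0 cm^3/s/cm^2

38.0 cm^3/s/cm^2


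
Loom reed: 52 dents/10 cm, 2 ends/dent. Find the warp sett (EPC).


Formula: EPC = (dents per 10 cm * ends per dent) / 10
Step 1: Total ends per 10 cm = 52 * 2 = 104
Step 2: EPC = 104 / 10 = 10.4 ends/cm

10.4 ends/cm


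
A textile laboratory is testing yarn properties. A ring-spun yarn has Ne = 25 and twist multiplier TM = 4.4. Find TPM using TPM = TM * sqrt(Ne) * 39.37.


Formula: TPM = TM * sqrt(Ne) * 39.37
Step 1: sqrt(Ne) = sqrt(25) = 5
Step 2: TM * sqrt(Ne) = 4.4 * 5 = 22
Step 3: TPM = 22 * 39.37 = 866 twists/m

866 twists/m


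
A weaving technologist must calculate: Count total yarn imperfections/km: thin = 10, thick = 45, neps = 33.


Formula: Total = thin places + thick places + neps
Total = 10 + 45 + 33
Total = 88 imperfections/km

88 imperfections/km


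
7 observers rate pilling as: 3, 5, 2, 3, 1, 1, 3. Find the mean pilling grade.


Formula: Mean = sum / count
Sum = 3 + 5 + 2 + 3 + 1 + 1 + 3 = 18
Mean = 18 / 7 = 2.6

2.6


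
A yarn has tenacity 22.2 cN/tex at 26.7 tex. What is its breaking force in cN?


Formula: Breaking force = Tenacity * Linear density
F = 22.2 cN/tex * 26.7 tex
F = 592.74 cN

592.74 cN


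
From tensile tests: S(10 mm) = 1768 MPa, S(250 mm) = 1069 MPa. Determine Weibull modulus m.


Formula: m = ln(L1/L2) / ln(S2/S1)
Step 1: ln(L1/L2) = ln(10/250) = -3.21888
Step 2: S2/S1 = 1069/1768 = 0.60464
Step 3: ln(S2/S1) = ln(0.60464) = -0.50312
Step 4: m = -3.21888 / -0.50312 = 6.40

6.40 (Weibull m)


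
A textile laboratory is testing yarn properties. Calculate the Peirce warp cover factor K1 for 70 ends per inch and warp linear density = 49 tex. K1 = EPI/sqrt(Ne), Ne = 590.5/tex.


Formula: K1 = EPI / sqrt(Ne), with Ne = 590.5 / tex_warp
Step 1: Ne = 590.5 / 49 = 12.051
Step 2: sqrt(Ne) = sqrt(12.051) = 3.4715
Step 3: K1 = 70 / 3.4715 = 20.2

20.2


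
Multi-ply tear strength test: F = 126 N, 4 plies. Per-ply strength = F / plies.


Formula: Per-ply strength = Total force / Number of plies
Per-ply = 126 N / 4
Per-ply = 31.5 N

31.5 N


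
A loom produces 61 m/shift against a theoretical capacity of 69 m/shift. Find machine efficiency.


Formula: Efficiency% = (Actual output / Theoretical output) * 100
Efficiency% = (61 / 69) * 100
Efficiency% = 0.884058 * 100 = 88.4058% ≈ 88.4%

88.4%


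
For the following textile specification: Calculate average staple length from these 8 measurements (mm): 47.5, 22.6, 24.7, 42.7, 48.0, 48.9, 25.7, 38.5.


Formula: Mean = sum of lengths / count
Sum = 47.5 + 22.6 + 24.7 + 42.7 + 48.0 + 48.9 + 25.7 + 38.5
Sum = 298.6 mm
Mean = 298.6 / 8 = 37.33 mm

37.33 mm
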